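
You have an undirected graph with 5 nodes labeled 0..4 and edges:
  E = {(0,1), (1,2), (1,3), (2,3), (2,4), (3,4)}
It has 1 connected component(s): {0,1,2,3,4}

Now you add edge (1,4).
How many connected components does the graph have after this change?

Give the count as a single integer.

Answer: 1

Derivation:
Initial component count: 1
Add (1,4): endpoints already in same component. Count unchanged: 1.
New component count: 1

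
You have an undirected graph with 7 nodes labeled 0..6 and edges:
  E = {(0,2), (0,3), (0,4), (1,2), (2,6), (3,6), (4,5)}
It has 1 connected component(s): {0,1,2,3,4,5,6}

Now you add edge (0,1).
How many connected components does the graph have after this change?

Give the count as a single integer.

Answer: 1

Derivation:
Initial component count: 1
Add (0,1): endpoints already in same component. Count unchanged: 1.
New component count: 1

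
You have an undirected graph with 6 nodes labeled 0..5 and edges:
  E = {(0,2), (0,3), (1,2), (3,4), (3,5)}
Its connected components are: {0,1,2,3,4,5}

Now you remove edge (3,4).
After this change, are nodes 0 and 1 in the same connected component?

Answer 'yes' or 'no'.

Initial components: {0,1,2,3,4,5}
Removing edge (3,4): it was a bridge — component count 1 -> 2.
New components: {0,1,2,3,5} {4}
Are 0 and 1 in the same component? yes

Answer: yes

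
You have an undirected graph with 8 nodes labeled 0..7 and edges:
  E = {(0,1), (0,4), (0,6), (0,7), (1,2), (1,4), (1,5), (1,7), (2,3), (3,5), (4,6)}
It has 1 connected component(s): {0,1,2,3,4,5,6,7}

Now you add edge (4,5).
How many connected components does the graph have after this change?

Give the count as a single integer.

Answer: 1

Derivation:
Initial component count: 1
Add (4,5): endpoints already in same component. Count unchanged: 1.
New component count: 1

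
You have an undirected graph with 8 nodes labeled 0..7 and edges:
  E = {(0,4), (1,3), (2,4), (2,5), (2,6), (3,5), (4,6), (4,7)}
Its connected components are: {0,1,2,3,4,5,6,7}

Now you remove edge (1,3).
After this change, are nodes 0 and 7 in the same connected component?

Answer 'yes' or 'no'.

Initial components: {0,1,2,3,4,5,6,7}
Removing edge (1,3): it was a bridge — component count 1 -> 2.
New components: {0,2,3,4,5,6,7} {1}
Are 0 and 7 in the same component? yes

Answer: yes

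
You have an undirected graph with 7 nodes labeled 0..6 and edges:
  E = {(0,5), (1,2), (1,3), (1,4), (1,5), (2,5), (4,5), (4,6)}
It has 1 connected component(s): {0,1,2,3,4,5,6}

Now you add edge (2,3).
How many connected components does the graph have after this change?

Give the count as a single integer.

Initial component count: 1
Add (2,3): endpoints already in same component. Count unchanged: 1.
New component count: 1

Answer: 1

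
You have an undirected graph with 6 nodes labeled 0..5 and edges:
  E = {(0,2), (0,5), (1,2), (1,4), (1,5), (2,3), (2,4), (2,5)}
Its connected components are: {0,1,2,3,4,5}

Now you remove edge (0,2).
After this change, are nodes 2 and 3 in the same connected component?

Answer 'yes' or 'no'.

Initial components: {0,1,2,3,4,5}
Removing edge (0,2): not a bridge — component count unchanged at 1.
New components: {0,1,2,3,4,5}
Are 2 and 3 in the same component? yes

Answer: yes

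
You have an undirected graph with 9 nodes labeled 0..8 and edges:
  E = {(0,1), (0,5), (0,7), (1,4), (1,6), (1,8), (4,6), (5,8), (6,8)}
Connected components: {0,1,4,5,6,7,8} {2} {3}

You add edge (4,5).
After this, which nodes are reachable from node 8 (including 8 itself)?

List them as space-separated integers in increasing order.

Answer: 0 1 4 5 6 7 8

Derivation:
Before: nodes reachable from 8: {0,1,4,5,6,7,8}
Adding (4,5): both endpoints already in same component. Reachability from 8 unchanged.
After: nodes reachable from 8: {0,1,4,5,6,7,8}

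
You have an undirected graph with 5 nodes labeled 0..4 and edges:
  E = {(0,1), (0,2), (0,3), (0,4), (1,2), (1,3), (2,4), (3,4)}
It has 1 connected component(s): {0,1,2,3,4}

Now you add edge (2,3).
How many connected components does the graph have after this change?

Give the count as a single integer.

Initial component count: 1
Add (2,3): endpoints already in same component. Count unchanged: 1.
New component count: 1

Answer: 1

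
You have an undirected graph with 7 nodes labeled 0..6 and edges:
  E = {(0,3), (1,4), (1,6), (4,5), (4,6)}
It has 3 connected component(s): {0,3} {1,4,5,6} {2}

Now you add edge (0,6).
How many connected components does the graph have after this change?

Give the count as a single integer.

Initial component count: 3
Add (0,6): merges two components. Count decreases: 3 -> 2.
New component count: 2

Answer: 2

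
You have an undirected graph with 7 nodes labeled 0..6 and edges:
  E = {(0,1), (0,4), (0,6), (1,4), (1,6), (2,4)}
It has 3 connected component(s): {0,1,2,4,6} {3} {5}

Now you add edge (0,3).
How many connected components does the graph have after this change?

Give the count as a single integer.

Initial component count: 3
Add (0,3): merges two components. Count decreases: 3 -> 2.
New component count: 2

Answer: 2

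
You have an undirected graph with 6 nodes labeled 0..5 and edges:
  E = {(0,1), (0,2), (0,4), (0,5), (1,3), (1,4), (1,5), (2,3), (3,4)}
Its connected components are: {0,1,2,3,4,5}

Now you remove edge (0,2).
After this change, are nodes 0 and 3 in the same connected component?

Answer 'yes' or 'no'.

Initial components: {0,1,2,3,4,5}
Removing edge (0,2): not a bridge — component count unchanged at 1.
New components: {0,1,2,3,4,5}
Are 0 and 3 in the same component? yes

Answer: yes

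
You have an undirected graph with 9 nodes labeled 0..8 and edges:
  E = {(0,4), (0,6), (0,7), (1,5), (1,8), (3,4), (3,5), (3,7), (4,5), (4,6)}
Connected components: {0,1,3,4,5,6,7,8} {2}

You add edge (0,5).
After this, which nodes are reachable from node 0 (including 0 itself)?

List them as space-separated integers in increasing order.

Before: nodes reachable from 0: {0,1,3,4,5,6,7,8}
Adding (0,5): both endpoints already in same component. Reachability from 0 unchanged.
After: nodes reachable from 0: {0,1,3,4,5,6,7,8}

Answer: 0 1 3 4 5 6 7 8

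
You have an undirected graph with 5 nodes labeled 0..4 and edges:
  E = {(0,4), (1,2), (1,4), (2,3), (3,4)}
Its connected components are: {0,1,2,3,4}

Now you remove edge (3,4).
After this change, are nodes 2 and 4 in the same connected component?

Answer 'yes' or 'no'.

Answer: yes

Derivation:
Initial components: {0,1,2,3,4}
Removing edge (3,4): not a bridge — component count unchanged at 1.
New components: {0,1,2,3,4}
Are 2 and 4 in the same component? yes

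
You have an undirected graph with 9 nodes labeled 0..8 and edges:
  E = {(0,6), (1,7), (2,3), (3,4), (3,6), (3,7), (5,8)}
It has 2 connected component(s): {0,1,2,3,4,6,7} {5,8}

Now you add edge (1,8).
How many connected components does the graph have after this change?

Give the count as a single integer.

Initial component count: 2
Add (1,8): merges two components. Count decreases: 2 -> 1.
New component count: 1

Answer: 1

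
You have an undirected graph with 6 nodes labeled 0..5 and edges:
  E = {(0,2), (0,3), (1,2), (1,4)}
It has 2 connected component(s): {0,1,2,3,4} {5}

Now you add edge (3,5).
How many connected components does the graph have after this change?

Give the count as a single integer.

Answer: 1

Derivation:
Initial component count: 2
Add (3,5): merges two components. Count decreases: 2 -> 1.
New component count: 1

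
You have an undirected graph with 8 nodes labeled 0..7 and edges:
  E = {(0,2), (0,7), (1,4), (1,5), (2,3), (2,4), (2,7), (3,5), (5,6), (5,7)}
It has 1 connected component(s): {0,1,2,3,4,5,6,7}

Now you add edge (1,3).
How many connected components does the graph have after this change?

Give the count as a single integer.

Answer: 1

Derivation:
Initial component count: 1
Add (1,3): endpoints already in same component. Count unchanged: 1.
New component count: 1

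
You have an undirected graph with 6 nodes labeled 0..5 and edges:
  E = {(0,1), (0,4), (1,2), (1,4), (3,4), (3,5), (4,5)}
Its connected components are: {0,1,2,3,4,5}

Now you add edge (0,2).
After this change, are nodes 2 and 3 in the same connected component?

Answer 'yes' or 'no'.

Initial components: {0,1,2,3,4,5}
Adding edge (0,2): both already in same component {0,1,2,3,4,5}. No change.
New components: {0,1,2,3,4,5}
Are 2 and 3 in the same component? yes

Answer: yes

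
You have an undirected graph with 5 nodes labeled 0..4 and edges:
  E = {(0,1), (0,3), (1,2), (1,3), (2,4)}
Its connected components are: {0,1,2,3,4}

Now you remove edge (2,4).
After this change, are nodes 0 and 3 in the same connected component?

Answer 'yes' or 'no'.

Initial components: {0,1,2,3,4}
Removing edge (2,4): it was a bridge — component count 1 -> 2.
New components: {0,1,2,3} {4}
Are 0 and 3 in the same component? yes

Answer: yes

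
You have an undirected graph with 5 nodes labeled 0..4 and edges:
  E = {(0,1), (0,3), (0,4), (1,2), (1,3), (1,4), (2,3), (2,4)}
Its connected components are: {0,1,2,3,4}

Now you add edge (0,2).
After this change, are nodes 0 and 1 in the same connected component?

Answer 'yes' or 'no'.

Initial components: {0,1,2,3,4}
Adding edge (0,2): both already in same component {0,1,2,3,4}. No change.
New components: {0,1,2,3,4}
Are 0 and 1 in the same component? yes

Answer: yes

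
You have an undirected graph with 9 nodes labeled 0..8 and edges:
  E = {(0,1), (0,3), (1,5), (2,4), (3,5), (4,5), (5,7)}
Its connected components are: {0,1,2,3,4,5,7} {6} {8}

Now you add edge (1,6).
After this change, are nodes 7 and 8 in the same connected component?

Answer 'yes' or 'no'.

Initial components: {0,1,2,3,4,5,7} {6} {8}
Adding edge (1,6): merges {0,1,2,3,4,5,7} and {6}.
New components: {0,1,2,3,4,5,6,7} {8}
Are 7 and 8 in the same component? no

Answer: no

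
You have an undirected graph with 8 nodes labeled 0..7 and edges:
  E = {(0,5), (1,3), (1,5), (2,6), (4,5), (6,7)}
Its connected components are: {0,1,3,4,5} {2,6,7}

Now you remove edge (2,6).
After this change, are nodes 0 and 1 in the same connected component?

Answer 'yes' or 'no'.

Initial components: {0,1,3,4,5} {2,6,7}
Removing edge (2,6): it was a bridge — component count 2 -> 3.
New components: {0,1,3,4,5} {2} {6,7}
Are 0 and 1 in the same component? yes

Answer: yes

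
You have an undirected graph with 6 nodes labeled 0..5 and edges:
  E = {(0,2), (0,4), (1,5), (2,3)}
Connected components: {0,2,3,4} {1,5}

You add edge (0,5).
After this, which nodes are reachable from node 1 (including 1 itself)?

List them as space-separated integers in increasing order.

Before: nodes reachable from 1: {1,5}
Adding (0,5): merges 1's component with another. Reachability grows.
After: nodes reachable from 1: {0,1,2,3,4,5}

Answer: 0 1 2 3 4 5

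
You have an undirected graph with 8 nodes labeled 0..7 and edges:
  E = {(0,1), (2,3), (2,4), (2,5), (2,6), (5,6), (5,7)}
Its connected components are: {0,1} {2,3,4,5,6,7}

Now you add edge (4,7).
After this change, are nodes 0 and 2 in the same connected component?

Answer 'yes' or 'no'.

Initial components: {0,1} {2,3,4,5,6,7}
Adding edge (4,7): both already in same component {2,3,4,5,6,7}. No change.
New components: {0,1} {2,3,4,5,6,7}
Are 0 and 2 in the same component? no

Answer: no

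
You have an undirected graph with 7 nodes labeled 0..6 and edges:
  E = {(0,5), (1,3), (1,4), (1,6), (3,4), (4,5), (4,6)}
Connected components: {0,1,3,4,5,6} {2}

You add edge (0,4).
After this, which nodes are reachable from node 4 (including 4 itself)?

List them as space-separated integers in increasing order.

Before: nodes reachable from 4: {0,1,3,4,5,6}
Adding (0,4): both endpoints already in same component. Reachability from 4 unchanged.
After: nodes reachable from 4: {0,1,3,4,5,6}

Answer: 0 1 3 4 5 6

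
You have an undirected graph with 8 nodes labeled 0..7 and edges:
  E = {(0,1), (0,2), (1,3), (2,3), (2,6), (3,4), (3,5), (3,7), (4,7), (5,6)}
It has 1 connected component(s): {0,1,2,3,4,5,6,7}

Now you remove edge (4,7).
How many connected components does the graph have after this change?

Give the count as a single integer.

Initial component count: 1
Remove (4,7): not a bridge. Count unchanged: 1.
  After removal, components: {0,1,2,3,4,5,6,7}
New component count: 1

Answer: 1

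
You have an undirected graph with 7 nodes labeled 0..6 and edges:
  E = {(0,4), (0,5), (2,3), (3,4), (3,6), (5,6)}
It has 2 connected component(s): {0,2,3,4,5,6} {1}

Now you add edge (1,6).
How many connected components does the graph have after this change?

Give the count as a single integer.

Answer: 1

Derivation:
Initial component count: 2
Add (1,6): merges two components. Count decreases: 2 -> 1.
New component count: 1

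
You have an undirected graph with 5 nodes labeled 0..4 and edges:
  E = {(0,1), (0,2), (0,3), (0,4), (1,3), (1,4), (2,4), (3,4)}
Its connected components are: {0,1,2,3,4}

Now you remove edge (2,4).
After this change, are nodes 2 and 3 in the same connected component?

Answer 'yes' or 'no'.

Answer: yes

Derivation:
Initial components: {0,1,2,3,4}
Removing edge (2,4): not a bridge — component count unchanged at 1.
New components: {0,1,2,3,4}
Are 2 and 3 in the same component? yes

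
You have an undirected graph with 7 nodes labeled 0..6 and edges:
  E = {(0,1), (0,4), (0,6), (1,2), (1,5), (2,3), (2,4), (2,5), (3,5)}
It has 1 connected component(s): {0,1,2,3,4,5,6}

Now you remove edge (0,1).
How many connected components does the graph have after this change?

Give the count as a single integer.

Answer: 1

Derivation:
Initial component count: 1
Remove (0,1): not a bridge. Count unchanged: 1.
  After removal, components: {0,1,2,3,4,5,6}
New component count: 1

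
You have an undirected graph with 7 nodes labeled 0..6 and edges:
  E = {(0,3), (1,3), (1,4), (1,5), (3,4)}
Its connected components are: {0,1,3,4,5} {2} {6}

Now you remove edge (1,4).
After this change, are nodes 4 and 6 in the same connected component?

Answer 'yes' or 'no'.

Answer: no

Derivation:
Initial components: {0,1,3,4,5} {2} {6}
Removing edge (1,4): not a bridge — component count unchanged at 3.
New components: {0,1,3,4,5} {2} {6}
Are 4 and 6 in the same component? no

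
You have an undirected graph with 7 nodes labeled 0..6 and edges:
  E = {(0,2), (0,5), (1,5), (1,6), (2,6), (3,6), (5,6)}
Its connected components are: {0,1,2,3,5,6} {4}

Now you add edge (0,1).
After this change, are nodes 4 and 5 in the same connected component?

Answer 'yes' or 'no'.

Initial components: {0,1,2,3,5,6} {4}
Adding edge (0,1): both already in same component {0,1,2,3,5,6}. No change.
New components: {0,1,2,3,5,6} {4}
Are 4 and 5 in the same component? no

Answer: no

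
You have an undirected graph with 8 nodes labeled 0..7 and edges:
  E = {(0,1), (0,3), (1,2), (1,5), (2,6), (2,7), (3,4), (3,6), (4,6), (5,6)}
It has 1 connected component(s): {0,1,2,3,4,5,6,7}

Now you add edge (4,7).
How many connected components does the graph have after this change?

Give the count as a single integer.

Initial component count: 1
Add (4,7): endpoints already in same component. Count unchanged: 1.
New component count: 1

Answer: 1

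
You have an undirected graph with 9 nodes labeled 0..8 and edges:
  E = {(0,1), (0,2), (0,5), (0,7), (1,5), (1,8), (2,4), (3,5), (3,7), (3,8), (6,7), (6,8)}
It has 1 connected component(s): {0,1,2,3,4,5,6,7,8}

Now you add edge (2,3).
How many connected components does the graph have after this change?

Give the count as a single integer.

Answer: 1

Derivation:
Initial component count: 1
Add (2,3): endpoints already in same component. Count unchanged: 1.
New component count: 1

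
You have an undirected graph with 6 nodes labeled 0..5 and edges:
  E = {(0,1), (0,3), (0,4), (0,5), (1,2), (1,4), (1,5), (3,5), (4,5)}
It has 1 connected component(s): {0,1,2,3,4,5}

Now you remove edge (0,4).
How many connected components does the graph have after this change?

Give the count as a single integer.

Initial component count: 1
Remove (0,4): not a bridge. Count unchanged: 1.
  After removal, components: {0,1,2,3,4,5}
New component count: 1

Answer: 1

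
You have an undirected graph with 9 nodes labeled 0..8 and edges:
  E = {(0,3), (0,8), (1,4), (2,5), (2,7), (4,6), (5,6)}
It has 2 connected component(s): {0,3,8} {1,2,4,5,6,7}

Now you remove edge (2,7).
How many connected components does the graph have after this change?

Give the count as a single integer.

Answer: 3

Derivation:
Initial component count: 2
Remove (2,7): it was a bridge. Count increases: 2 -> 3.
  After removal, components: {0,3,8} {1,2,4,5,6} {7}
New component count: 3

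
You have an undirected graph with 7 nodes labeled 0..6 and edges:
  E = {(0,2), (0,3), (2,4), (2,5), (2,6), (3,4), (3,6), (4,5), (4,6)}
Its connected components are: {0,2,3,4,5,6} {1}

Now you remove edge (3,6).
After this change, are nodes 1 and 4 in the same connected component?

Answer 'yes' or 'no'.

Answer: no

Derivation:
Initial components: {0,2,3,4,5,6} {1}
Removing edge (3,6): not a bridge — component count unchanged at 2.
New components: {0,2,3,4,5,6} {1}
Are 1 and 4 in the same component? no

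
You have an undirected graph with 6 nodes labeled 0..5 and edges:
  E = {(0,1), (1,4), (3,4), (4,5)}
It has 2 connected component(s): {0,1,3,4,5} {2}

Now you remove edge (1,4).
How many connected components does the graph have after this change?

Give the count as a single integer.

Initial component count: 2
Remove (1,4): it was a bridge. Count increases: 2 -> 3.
  After removal, components: {0,1} {2} {3,4,5}
New component count: 3

Answer: 3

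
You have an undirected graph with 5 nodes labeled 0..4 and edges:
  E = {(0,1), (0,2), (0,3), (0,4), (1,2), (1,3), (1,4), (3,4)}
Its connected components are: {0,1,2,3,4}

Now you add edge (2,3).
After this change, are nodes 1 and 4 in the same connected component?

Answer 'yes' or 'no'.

Initial components: {0,1,2,3,4}
Adding edge (2,3): both already in same component {0,1,2,3,4}. No change.
New components: {0,1,2,3,4}
Are 1 and 4 in the same component? yes

Answer: yes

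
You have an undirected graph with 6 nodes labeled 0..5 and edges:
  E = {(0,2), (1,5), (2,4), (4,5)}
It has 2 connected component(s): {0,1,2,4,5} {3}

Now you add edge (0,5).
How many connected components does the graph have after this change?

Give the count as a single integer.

Initial component count: 2
Add (0,5): endpoints already in same component. Count unchanged: 2.
New component count: 2

Answer: 2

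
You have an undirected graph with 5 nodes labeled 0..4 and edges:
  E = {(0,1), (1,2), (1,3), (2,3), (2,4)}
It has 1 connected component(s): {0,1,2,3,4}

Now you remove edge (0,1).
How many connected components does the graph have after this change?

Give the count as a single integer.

Answer: 2

Derivation:
Initial component count: 1
Remove (0,1): it was a bridge. Count increases: 1 -> 2.
  After removal, components: {0} {1,2,3,4}
New component count: 2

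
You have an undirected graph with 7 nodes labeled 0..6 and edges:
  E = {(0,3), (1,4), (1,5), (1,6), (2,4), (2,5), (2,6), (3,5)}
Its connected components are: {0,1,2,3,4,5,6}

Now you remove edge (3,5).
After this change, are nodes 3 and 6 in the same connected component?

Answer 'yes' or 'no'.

Initial components: {0,1,2,3,4,5,6}
Removing edge (3,5): it was a bridge — component count 1 -> 2.
New components: {0,3} {1,2,4,5,6}
Are 3 and 6 in the same component? no

Answer: no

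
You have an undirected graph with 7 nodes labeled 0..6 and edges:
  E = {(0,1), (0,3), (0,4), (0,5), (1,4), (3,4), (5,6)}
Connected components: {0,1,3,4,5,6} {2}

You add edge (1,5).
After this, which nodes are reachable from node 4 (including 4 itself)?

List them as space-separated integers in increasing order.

Before: nodes reachable from 4: {0,1,3,4,5,6}
Adding (1,5): both endpoints already in same component. Reachability from 4 unchanged.
After: nodes reachable from 4: {0,1,3,4,5,6}

Answer: 0 1 3 4 5 6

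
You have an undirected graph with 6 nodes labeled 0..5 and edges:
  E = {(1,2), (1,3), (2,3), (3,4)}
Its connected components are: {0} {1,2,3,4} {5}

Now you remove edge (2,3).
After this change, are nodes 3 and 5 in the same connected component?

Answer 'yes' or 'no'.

Initial components: {0} {1,2,3,4} {5}
Removing edge (2,3): not a bridge — component count unchanged at 3.
New components: {0} {1,2,3,4} {5}
Are 3 and 5 in the same component? no

Answer: no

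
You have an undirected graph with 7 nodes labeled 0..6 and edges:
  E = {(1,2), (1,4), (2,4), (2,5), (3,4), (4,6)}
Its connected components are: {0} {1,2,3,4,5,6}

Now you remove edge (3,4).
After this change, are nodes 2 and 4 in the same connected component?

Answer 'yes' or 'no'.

Initial components: {0} {1,2,3,4,5,6}
Removing edge (3,4): it was a bridge — component count 2 -> 3.
New components: {0} {1,2,4,5,6} {3}
Are 2 and 4 in the same component? yes

Answer: yes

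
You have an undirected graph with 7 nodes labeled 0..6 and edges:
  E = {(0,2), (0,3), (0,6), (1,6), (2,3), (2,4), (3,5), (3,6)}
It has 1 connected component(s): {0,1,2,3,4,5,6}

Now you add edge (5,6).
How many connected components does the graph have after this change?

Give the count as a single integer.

Answer: 1

Derivation:
Initial component count: 1
Add (5,6): endpoints already in same component. Count unchanged: 1.
New component count: 1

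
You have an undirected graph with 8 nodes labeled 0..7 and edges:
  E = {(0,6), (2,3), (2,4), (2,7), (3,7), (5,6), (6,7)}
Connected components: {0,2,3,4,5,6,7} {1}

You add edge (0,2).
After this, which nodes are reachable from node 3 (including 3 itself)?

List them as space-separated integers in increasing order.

Before: nodes reachable from 3: {0,2,3,4,5,6,7}
Adding (0,2): both endpoints already in same component. Reachability from 3 unchanged.
After: nodes reachable from 3: {0,2,3,4,5,6,7}

Answer: 0 2 3 4 5 6 7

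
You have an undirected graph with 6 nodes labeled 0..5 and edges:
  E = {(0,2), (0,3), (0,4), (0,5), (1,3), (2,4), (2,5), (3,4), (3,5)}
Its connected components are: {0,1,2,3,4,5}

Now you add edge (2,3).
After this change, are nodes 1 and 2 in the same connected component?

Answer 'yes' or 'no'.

Initial components: {0,1,2,3,4,5}
Adding edge (2,3): both already in same component {0,1,2,3,4,5}. No change.
New components: {0,1,2,3,4,5}
Are 1 and 2 in the same component? yes

Answer: yes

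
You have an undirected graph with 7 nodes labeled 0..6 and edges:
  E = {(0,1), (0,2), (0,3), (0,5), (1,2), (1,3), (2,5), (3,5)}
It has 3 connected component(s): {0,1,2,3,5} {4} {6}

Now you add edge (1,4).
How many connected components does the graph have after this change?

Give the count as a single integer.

Initial component count: 3
Add (1,4): merges two components. Count decreases: 3 -> 2.
New component count: 2

Answer: 2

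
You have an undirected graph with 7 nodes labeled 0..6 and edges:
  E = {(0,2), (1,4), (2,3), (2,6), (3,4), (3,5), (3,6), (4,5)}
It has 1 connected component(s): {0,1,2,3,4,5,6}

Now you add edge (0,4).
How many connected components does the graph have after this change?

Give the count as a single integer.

Answer: 1

Derivation:
Initial component count: 1
Add (0,4): endpoints already in same component. Count unchanged: 1.
New component count: 1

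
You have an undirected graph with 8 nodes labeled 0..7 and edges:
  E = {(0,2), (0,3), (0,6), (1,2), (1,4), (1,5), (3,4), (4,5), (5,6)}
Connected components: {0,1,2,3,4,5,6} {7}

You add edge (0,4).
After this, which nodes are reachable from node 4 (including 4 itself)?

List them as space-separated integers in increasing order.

Before: nodes reachable from 4: {0,1,2,3,4,5,6}
Adding (0,4): both endpoints already in same component. Reachability from 4 unchanged.
After: nodes reachable from 4: {0,1,2,3,4,5,6}

Answer: 0 1 2 3 4 5 6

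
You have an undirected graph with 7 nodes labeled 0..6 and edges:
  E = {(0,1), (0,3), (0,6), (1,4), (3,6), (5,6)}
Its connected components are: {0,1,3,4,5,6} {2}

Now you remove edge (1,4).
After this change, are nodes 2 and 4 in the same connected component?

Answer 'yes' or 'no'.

Answer: no

Derivation:
Initial components: {0,1,3,4,5,6} {2}
Removing edge (1,4): it was a bridge — component count 2 -> 3.
New components: {0,1,3,5,6} {2} {4}
Are 2 and 4 in the same component? no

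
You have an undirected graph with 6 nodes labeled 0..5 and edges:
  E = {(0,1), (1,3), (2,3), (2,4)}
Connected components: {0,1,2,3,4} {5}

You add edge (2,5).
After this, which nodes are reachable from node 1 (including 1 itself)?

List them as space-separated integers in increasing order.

Answer: 0 1 2 3 4 5

Derivation:
Before: nodes reachable from 1: {0,1,2,3,4}
Adding (2,5): merges 1's component with another. Reachability grows.
After: nodes reachable from 1: {0,1,2,3,4,5}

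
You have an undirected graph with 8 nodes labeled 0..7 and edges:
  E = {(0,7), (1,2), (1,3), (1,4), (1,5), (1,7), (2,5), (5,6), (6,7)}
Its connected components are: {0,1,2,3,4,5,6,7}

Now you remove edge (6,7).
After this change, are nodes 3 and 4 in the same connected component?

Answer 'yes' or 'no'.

Initial components: {0,1,2,3,4,5,6,7}
Removing edge (6,7): not a bridge — component count unchanged at 1.
New components: {0,1,2,3,4,5,6,7}
Are 3 and 4 in the same component? yes

Answer: yes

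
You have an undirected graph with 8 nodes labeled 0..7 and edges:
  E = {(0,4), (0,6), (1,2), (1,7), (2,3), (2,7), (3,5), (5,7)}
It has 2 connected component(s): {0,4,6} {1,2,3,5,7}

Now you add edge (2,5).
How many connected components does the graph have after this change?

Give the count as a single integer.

Initial component count: 2
Add (2,5): endpoints already in same component. Count unchanged: 2.
New component count: 2

Answer: 2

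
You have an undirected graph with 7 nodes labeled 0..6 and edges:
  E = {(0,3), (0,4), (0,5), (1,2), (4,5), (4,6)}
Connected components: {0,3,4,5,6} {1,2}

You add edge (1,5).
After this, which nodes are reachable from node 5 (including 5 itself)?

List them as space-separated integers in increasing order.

Before: nodes reachable from 5: {0,3,4,5,6}
Adding (1,5): merges 5's component with another. Reachability grows.
After: nodes reachable from 5: {0,1,2,3,4,5,6}

Answer: 0 1 2 3 4 5 6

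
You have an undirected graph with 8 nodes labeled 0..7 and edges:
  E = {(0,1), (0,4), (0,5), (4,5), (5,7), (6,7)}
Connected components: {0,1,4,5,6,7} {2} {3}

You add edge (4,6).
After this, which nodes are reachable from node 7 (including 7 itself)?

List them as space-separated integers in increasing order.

Before: nodes reachable from 7: {0,1,4,5,6,7}
Adding (4,6): both endpoints already in same component. Reachability from 7 unchanged.
After: nodes reachable from 7: {0,1,4,5,6,7}

Answer: 0 1 4 5 6 7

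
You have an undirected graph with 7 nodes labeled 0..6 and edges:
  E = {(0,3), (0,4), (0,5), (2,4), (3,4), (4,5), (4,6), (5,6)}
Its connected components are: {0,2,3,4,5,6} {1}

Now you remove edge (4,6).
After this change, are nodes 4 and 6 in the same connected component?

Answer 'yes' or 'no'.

Initial components: {0,2,3,4,5,6} {1}
Removing edge (4,6): not a bridge — component count unchanged at 2.
New components: {0,2,3,4,5,6} {1}
Are 4 and 6 in the same component? yes

Answer: yes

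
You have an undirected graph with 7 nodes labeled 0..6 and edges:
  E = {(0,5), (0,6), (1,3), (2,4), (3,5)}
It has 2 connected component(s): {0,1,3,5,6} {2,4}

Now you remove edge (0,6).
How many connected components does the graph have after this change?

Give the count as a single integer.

Answer: 3

Derivation:
Initial component count: 2
Remove (0,6): it was a bridge. Count increases: 2 -> 3.
  After removal, components: {0,1,3,5} {2,4} {6}
New component count: 3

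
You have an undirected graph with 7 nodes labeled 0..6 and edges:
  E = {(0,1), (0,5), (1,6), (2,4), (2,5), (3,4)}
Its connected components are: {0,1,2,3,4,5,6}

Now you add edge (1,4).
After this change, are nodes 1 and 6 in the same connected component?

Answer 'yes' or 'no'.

Answer: yes

Derivation:
Initial components: {0,1,2,3,4,5,6}
Adding edge (1,4): both already in same component {0,1,2,3,4,5,6}. No change.
New components: {0,1,2,3,4,5,6}
Are 1 and 6 in the same component? yes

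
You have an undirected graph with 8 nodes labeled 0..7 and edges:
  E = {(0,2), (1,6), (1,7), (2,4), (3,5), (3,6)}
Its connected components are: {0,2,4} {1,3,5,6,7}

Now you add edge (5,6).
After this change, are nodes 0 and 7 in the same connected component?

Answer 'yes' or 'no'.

Initial components: {0,2,4} {1,3,5,6,7}
Adding edge (5,6): both already in same component {1,3,5,6,7}. No change.
New components: {0,2,4} {1,3,5,6,7}
Are 0 and 7 in the same component? no

Answer: no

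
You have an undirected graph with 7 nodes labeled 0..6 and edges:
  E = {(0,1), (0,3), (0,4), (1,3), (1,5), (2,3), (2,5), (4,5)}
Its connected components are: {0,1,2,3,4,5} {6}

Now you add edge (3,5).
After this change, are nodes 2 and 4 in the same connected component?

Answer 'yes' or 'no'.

Answer: yes

Derivation:
Initial components: {0,1,2,3,4,5} {6}
Adding edge (3,5): both already in same component {0,1,2,3,4,5}. No change.
New components: {0,1,2,3,4,5} {6}
Are 2 and 4 in the same component? yes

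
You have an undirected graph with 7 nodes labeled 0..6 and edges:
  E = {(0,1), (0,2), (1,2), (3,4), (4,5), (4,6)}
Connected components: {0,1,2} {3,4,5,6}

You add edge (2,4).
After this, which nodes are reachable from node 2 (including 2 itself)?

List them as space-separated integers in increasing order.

Before: nodes reachable from 2: {0,1,2}
Adding (2,4): merges 2's component with another. Reachability grows.
After: nodes reachable from 2: {0,1,2,3,4,5,6}

Answer: 0 1 2 3 4 5 6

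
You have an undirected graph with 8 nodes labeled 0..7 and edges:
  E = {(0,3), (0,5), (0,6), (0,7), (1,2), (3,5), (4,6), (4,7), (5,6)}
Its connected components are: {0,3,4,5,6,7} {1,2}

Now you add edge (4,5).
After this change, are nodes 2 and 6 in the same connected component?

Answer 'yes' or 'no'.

Answer: no

Derivation:
Initial components: {0,3,4,5,6,7} {1,2}
Adding edge (4,5): both already in same component {0,3,4,5,6,7}. No change.
New components: {0,3,4,5,6,7} {1,2}
Are 2 and 6 in the same component? no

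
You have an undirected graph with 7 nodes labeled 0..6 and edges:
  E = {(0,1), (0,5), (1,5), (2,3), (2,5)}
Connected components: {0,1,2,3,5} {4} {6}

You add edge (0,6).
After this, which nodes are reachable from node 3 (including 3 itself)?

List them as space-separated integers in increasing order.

Answer: 0 1 2 3 5 6

Derivation:
Before: nodes reachable from 3: {0,1,2,3,5}
Adding (0,6): merges 3's component with another. Reachability grows.
After: nodes reachable from 3: {0,1,2,3,5,6}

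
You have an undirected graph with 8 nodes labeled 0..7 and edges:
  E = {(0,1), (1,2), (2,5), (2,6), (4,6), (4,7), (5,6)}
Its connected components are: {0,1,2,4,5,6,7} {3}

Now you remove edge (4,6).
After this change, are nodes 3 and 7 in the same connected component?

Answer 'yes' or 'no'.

Initial components: {0,1,2,4,5,6,7} {3}
Removing edge (4,6): it was a bridge — component count 2 -> 3.
New components: {0,1,2,5,6} {3} {4,7}
Are 3 and 7 in the same component? no

Answer: no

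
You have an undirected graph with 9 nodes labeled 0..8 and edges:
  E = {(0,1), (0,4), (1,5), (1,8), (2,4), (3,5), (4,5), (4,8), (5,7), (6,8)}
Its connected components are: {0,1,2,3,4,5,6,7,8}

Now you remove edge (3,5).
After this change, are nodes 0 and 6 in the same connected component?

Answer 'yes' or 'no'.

Initial components: {0,1,2,3,4,5,6,7,8}
Removing edge (3,5): it was a bridge — component count 1 -> 2.
New components: {0,1,2,4,5,6,7,8} {3}
Are 0 and 6 in the same component? yes

Answer: yes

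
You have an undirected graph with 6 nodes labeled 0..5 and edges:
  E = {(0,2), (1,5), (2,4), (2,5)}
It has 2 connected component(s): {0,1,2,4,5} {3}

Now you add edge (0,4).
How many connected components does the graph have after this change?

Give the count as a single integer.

Answer: 2

Derivation:
Initial component count: 2
Add (0,4): endpoints already in same component. Count unchanged: 2.
New component count: 2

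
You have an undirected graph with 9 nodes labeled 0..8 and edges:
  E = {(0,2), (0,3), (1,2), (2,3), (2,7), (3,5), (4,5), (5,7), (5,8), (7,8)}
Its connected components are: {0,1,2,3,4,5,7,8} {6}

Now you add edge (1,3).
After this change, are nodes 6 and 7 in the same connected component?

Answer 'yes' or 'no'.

Initial components: {0,1,2,3,4,5,7,8} {6}
Adding edge (1,3): both already in same component {0,1,2,3,4,5,7,8}. No change.
New components: {0,1,2,3,4,5,7,8} {6}
Are 6 and 7 in the same component? no

Answer: no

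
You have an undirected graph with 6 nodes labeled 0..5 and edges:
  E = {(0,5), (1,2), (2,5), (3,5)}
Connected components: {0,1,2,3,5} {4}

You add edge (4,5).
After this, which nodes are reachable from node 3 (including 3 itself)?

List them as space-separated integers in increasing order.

Answer: 0 1 2 3 4 5

Derivation:
Before: nodes reachable from 3: {0,1,2,3,5}
Adding (4,5): merges 3's component with another. Reachability grows.
After: nodes reachable from 3: {0,1,2,3,4,5}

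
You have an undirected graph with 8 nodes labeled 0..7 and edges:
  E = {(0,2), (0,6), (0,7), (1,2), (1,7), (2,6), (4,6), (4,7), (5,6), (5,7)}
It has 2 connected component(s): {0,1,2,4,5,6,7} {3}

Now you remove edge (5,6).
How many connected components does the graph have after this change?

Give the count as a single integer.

Answer: 2

Derivation:
Initial component count: 2
Remove (5,6): not a bridge. Count unchanged: 2.
  After removal, components: {0,1,2,4,5,6,7} {3}
New component count: 2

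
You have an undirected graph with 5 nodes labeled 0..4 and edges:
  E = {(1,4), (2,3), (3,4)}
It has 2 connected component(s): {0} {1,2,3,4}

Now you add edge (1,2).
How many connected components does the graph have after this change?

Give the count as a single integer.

Answer: 2

Derivation:
Initial component count: 2
Add (1,2): endpoints already in same component. Count unchanged: 2.
New component count: 2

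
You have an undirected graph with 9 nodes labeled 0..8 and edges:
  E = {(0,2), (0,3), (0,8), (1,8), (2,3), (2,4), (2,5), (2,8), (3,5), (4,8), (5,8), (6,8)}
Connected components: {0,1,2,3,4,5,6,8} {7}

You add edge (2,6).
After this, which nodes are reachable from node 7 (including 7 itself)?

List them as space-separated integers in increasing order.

Before: nodes reachable from 7: {7}
Adding (2,6): both endpoints already in same component. Reachability from 7 unchanged.
After: nodes reachable from 7: {7}

Answer: 7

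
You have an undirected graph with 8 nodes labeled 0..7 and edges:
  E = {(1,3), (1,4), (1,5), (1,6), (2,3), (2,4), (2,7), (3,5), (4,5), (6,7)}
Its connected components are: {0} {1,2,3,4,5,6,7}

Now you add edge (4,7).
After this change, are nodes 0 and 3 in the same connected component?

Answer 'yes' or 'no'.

Answer: no

Derivation:
Initial components: {0} {1,2,3,4,5,6,7}
Adding edge (4,7): both already in same component {1,2,3,4,5,6,7}. No change.
New components: {0} {1,2,3,4,5,6,7}
Are 0 and 3 in the same component? no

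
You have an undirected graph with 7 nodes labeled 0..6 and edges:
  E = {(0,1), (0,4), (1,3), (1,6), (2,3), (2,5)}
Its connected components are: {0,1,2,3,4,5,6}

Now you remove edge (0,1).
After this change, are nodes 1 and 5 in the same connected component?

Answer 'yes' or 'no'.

Answer: yes

Derivation:
Initial components: {0,1,2,3,4,5,6}
Removing edge (0,1): it was a bridge — component count 1 -> 2.
New components: {0,4} {1,2,3,5,6}
Are 1 and 5 in the same component? yes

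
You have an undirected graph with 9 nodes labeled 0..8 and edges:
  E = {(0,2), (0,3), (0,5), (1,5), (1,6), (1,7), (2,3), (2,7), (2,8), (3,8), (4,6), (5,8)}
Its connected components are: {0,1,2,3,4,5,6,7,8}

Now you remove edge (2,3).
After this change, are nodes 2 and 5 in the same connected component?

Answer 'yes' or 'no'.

Initial components: {0,1,2,3,4,5,6,7,8}
Removing edge (2,3): not a bridge — component count unchanged at 1.
New components: {0,1,2,3,4,5,6,7,8}
Are 2 and 5 in the same component? yes

Answer: yes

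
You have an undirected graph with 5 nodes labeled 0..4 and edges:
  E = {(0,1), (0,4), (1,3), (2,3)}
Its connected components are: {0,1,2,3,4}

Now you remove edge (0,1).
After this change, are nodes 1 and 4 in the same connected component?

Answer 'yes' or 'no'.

Answer: no

Derivation:
Initial components: {0,1,2,3,4}
Removing edge (0,1): it was a bridge — component count 1 -> 2.
New components: {0,4} {1,2,3}
Are 1 and 4 in the same component? no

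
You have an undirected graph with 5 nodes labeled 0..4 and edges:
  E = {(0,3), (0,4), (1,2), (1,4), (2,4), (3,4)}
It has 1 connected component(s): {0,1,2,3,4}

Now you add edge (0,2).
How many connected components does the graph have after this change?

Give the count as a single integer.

Answer: 1

Derivation:
Initial component count: 1
Add (0,2): endpoints already in same component. Count unchanged: 1.
New component count: 1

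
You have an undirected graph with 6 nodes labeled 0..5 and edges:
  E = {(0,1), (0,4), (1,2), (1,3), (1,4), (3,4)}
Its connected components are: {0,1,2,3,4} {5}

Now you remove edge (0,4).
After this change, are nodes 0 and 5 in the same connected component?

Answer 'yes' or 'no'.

Initial components: {0,1,2,3,4} {5}
Removing edge (0,4): not a bridge — component count unchanged at 2.
New components: {0,1,2,3,4} {5}
Are 0 and 5 in the same component? no

Answer: no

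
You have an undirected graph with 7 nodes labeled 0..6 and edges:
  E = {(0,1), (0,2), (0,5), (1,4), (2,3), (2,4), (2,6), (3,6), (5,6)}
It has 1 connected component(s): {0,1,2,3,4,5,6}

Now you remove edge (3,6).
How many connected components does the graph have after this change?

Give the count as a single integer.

Answer: 1

Derivation:
Initial component count: 1
Remove (3,6): not a bridge. Count unchanged: 1.
  After removal, components: {0,1,2,3,4,5,6}
New component count: 1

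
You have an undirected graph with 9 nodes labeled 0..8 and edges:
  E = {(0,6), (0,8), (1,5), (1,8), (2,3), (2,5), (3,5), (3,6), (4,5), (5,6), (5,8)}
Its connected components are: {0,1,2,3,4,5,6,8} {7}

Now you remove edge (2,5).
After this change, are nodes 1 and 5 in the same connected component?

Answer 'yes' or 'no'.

Initial components: {0,1,2,3,4,5,6,8} {7}
Removing edge (2,5): not a bridge — component count unchanged at 2.
New components: {0,1,2,3,4,5,6,8} {7}
Are 1 and 5 in the same component? yes

Answer: yes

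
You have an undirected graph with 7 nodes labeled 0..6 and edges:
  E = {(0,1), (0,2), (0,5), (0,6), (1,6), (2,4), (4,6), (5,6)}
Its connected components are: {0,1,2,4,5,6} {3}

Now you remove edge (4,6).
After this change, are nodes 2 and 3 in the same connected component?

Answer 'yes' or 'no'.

Initial components: {0,1,2,4,5,6} {3}
Removing edge (4,6): not a bridge — component count unchanged at 2.
New components: {0,1,2,4,5,6} {3}
Are 2 and 3 in the same component? no

Answer: no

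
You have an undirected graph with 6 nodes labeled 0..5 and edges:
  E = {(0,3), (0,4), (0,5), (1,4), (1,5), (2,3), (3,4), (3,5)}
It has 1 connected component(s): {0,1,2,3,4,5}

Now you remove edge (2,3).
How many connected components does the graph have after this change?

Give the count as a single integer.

Answer: 2

Derivation:
Initial component count: 1
Remove (2,3): it was a bridge. Count increases: 1 -> 2.
  After removal, components: {0,1,3,4,5} {2}
New component count: 2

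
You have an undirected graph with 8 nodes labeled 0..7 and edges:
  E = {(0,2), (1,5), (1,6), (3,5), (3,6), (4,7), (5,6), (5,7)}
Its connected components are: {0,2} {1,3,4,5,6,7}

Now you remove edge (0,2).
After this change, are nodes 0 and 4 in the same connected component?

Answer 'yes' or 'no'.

Initial components: {0,2} {1,3,4,5,6,7}
Removing edge (0,2): it was a bridge — component count 2 -> 3.
New components: {0} {1,3,4,5,6,7} {2}
Are 0 and 4 in the same component? no

Answer: no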